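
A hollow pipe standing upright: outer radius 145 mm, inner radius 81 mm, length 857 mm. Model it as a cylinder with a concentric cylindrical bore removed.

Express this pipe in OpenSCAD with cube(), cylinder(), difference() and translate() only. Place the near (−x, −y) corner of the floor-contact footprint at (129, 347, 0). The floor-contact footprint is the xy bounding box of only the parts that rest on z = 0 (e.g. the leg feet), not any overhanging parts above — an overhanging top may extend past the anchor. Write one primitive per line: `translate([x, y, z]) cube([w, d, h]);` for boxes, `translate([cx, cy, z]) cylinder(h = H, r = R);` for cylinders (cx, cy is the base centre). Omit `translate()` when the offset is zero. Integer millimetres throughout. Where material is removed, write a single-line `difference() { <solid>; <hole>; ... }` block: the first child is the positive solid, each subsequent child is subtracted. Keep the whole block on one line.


difference() { translate([274, 492, 0]) cylinder(h = 857, r = 145); translate([274, 492, 0]) cylinder(h = 857, r = 81); }


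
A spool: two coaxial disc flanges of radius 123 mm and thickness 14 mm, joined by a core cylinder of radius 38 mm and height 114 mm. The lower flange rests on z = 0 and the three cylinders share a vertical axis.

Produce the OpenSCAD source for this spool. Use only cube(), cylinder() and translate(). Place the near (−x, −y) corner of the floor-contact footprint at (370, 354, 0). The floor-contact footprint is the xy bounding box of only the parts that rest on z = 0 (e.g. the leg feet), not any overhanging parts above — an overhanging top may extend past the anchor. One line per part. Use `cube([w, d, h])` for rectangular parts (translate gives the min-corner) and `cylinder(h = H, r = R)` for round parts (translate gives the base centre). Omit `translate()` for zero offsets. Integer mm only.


translate([493, 477, 0]) cylinder(h = 14, r = 123);
translate([493, 477, 14]) cylinder(h = 114, r = 38);
translate([493, 477, 128]) cylinder(h = 14, r = 123);


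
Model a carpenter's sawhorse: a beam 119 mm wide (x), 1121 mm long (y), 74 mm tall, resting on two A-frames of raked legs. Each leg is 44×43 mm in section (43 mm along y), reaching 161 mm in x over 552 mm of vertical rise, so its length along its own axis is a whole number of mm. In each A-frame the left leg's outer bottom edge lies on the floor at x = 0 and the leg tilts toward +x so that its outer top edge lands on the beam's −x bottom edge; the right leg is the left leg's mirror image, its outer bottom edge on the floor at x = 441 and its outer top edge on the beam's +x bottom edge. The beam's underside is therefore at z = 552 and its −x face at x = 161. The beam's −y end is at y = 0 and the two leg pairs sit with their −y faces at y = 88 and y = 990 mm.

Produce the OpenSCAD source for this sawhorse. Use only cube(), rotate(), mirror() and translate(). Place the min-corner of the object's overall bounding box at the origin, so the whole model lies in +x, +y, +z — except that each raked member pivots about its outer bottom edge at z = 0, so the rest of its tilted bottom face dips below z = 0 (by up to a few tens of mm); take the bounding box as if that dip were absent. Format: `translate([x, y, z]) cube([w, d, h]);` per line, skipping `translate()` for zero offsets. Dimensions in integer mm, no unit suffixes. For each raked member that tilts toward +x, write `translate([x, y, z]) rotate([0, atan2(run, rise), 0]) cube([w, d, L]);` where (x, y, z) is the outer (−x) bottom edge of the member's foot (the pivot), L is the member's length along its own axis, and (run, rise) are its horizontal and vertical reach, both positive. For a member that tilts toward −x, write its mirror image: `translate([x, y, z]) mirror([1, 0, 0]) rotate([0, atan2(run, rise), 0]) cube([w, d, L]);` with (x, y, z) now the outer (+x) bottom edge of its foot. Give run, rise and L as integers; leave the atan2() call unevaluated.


translate([161, 0, 552]) cube([119, 1121, 74]);
translate([0, 88, 0]) rotate([0, atan2(161, 552), 0]) cube([44, 43, 575]);
translate([441, 88, 0]) mirror([1, 0, 0]) rotate([0, atan2(161, 552), 0]) cube([44, 43, 575]);
translate([0, 990, 0]) rotate([0, atan2(161, 552), 0]) cube([44, 43, 575]);
translate([441, 990, 0]) mirror([1, 0, 0]) rotate([0, atan2(161, 552), 0]) cube([44, 43, 575]);


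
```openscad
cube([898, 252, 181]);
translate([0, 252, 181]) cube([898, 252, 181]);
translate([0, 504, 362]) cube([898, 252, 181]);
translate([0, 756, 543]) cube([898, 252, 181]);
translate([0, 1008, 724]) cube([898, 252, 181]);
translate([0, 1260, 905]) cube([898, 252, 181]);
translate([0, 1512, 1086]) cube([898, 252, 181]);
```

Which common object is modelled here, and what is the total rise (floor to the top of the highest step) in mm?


A staircase. The total rise is 1267 mm.

7 identical blocks, each offset up and back from the previous — a staircase. Each step is 181 mm tall and there are 7 of them, so the total rise is 7 × 181 = 1267 mm.


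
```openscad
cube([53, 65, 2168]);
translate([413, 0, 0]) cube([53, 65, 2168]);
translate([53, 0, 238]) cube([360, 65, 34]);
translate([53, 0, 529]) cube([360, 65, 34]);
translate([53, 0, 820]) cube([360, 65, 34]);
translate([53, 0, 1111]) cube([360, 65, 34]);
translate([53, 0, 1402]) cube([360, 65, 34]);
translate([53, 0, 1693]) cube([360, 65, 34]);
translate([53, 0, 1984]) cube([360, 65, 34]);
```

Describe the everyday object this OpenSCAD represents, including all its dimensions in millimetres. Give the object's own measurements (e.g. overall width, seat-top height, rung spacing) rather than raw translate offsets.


A straight ladder. Two 53×65 mm vertical rails, 2168 mm tall, stand 466 mm apart (outside-to-outside) with their front faces coplanar on the −y side. 7 rungs, each 65 mm deep and 34 mm tall, span between the inner faces of the rails, front faces flush with the rails. The lowest rung's underside is at z = 238 mm and rungs are spaced 291 mm apart (underside to underside).


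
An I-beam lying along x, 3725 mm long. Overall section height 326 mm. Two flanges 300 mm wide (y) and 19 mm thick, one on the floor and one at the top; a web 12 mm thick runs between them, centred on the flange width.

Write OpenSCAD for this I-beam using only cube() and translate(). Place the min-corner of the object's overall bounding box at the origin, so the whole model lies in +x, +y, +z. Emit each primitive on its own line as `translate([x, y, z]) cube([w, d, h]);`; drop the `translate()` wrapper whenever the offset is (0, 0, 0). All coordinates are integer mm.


cube([3725, 300, 19]);
translate([0, 144, 19]) cube([3725, 12, 288]);
translate([0, 0, 307]) cube([3725, 300, 19]);


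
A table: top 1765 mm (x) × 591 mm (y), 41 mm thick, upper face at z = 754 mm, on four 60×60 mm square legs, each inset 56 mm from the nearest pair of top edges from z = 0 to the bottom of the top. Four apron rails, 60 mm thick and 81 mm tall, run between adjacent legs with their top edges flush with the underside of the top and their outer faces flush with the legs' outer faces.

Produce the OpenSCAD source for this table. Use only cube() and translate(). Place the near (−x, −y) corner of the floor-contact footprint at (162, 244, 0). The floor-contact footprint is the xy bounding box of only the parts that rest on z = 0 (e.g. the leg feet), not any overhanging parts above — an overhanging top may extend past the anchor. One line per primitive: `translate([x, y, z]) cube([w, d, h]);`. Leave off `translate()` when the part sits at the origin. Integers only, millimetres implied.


translate([106, 188, 713]) cube([1765, 591, 41]);
translate([162, 244, 0]) cube([60, 60, 713]);
translate([1755, 244, 0]) cube([60, 60, 713]);
translate([162, 663, 0]) cube([60, 60, 713]);
translate([1755, 663, 0]) cube([60, 60, 713]);
translate([222, 244, 632]) cube([1533, 60, 81]);
translate([222, 663, 632]) cube([1533, 60, 81]);
translate([162, 304, 632]) cube([60, 359, 81]);
translate([1755, 304, 632]) cube([60, 359, 81]);


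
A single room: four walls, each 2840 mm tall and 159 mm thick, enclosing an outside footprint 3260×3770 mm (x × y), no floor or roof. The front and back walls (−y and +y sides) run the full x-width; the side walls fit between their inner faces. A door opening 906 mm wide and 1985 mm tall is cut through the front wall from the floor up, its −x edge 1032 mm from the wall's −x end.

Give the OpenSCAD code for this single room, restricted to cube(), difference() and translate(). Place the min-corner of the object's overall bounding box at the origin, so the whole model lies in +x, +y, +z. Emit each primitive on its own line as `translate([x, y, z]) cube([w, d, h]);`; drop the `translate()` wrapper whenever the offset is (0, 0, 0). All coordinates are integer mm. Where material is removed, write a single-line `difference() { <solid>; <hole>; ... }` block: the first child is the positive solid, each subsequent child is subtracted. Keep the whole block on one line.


difference() { cube([3260, 159, 2840]); translate([1032, 0, 0]) cube([906, 159, 1985]); }
translate([0, 3611, 0]) cube([3260, 159, 2840]);
translate([0, 159, 0]) cube([159, 3452, 2840]);
translate([3101, 159, 0]) cube([159, 3452, 2840]);


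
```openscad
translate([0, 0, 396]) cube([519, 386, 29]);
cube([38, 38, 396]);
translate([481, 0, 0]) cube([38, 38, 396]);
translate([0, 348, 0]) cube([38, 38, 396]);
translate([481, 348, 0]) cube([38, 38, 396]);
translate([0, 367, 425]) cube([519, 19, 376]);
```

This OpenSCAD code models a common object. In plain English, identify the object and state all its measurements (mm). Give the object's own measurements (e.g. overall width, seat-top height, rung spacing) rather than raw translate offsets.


A chair. The seat is a 519×386×29 mm slab with its top at z = 425 mm, on four 38×38 mm corner legs (flush with the seat edges, standing on z = 0). A flat backrest 19 mm thick, 376 mm tall, spans the full seat width and rises from the seat top along its +y edge, rear face flush with the rear of the seat.


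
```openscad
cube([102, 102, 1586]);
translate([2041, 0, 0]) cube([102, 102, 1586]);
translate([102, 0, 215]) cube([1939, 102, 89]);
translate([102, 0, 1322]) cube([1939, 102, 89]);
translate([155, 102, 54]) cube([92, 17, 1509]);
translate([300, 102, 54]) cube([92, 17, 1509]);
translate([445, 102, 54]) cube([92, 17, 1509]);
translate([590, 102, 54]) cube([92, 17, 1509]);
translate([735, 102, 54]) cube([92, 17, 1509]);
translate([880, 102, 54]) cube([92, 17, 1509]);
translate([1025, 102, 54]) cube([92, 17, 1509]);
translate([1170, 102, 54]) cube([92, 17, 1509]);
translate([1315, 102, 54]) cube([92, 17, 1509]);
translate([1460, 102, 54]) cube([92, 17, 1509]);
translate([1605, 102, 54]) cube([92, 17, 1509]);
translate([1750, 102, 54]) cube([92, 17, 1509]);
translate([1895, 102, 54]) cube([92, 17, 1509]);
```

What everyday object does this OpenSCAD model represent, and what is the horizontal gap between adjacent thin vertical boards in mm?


A fence section. The picket gap is 53 mm.

Two posts, two rails, 13 pickets — a fence section. Span 1939 mm holds 13 pickets of 92 mm with 14 equal gaps: ⌊(1939 − 13·92) / 14⌋ = 53 mm.


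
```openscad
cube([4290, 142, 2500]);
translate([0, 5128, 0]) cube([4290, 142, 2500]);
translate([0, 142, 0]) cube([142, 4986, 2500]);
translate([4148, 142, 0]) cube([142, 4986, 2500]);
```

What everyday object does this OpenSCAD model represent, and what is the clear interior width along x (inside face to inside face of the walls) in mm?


A house (or room) frame. The interior width is 4006 mm.

Four 2500 mm walls enclosing a rectangle with no floor or roof — a room or house frame. Outside width is 4290 mm and wall thickness is 142 mm, so the interior width is 4290 − 2 × 142 = 4006 mm.


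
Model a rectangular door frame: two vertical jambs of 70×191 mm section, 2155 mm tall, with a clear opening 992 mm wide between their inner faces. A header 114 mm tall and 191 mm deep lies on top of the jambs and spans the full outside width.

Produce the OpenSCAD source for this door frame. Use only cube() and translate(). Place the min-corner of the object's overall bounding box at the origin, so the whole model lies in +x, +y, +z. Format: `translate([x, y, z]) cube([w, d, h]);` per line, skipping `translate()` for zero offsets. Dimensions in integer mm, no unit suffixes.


cube([70, 191, 2155]);
translate([1062, 0, 0]) cube([70, 191, 2155]);
translate([0, 0, 2155]) cube([1132, 191, 114]);


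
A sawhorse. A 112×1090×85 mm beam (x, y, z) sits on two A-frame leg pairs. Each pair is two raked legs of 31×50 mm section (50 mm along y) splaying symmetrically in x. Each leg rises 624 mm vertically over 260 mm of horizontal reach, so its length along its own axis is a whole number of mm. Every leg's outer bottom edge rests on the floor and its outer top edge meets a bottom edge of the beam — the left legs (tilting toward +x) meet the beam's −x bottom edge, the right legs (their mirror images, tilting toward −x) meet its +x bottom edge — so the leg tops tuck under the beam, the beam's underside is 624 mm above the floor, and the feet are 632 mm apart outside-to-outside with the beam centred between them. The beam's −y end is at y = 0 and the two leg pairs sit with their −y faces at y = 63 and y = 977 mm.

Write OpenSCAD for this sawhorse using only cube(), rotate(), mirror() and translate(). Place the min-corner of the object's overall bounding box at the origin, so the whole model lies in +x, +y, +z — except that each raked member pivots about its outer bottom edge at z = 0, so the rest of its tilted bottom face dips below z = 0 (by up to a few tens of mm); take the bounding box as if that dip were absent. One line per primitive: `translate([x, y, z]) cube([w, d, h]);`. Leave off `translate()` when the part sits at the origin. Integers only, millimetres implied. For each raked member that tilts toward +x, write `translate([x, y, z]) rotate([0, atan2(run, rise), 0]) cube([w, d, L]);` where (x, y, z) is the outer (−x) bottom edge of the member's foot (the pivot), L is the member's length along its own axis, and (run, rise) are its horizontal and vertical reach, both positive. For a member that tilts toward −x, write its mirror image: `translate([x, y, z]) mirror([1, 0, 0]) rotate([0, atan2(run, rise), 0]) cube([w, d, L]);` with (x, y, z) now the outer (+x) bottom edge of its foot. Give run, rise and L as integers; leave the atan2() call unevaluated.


// leg length = √(260² + 624²) = 676
// right-leg outer foot x = 2·260 + 112 = 632
// beam min-corner = (260, 0, 624)
translate([260, 0, 624]) cube([112, 1090, 85]);
translate([0, 63, 0]) rotate([0, atan2(260, 624), 0]) cube([31, 50, 676]);
translate([632, 63, 0]) mirror([1, 0, 0]) rotate([0, atan2(260, 624), 0]) cube([31, 50, 676]);
translate([0, 977, 0]) rotate([0, atan2(260, 624), 0]) cube([31, 50, 676]);
translate([632, 977, 0]) mirror([1, 0, 0]) rotate([0, atan2(260, 624), 0]) cube([31, 50, 676]);


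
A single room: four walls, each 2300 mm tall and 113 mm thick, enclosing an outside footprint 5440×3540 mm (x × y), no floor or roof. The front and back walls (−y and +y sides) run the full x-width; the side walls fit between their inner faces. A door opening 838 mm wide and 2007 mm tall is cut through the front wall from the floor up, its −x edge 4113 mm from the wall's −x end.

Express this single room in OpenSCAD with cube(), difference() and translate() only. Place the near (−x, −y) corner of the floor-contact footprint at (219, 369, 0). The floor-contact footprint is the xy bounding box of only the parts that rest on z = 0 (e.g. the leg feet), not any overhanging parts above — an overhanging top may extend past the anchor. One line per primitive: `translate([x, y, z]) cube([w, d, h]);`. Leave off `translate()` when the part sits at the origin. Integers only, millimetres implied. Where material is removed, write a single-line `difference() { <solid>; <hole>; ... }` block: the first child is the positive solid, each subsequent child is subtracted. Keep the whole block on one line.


difference() { translate([219, 369, 0]) cube([5440, 113, 2300]); translate([4332, 369, 0]) cube([838, 113, 2007]); }
translate([219, 3796, 0]) cube([5440, 113, 2300]);
translate([219, 482, 0]) cube([113, 3314, 2300]);
translate([5546, 482, 0]) cube([113, 3314, 2300]);


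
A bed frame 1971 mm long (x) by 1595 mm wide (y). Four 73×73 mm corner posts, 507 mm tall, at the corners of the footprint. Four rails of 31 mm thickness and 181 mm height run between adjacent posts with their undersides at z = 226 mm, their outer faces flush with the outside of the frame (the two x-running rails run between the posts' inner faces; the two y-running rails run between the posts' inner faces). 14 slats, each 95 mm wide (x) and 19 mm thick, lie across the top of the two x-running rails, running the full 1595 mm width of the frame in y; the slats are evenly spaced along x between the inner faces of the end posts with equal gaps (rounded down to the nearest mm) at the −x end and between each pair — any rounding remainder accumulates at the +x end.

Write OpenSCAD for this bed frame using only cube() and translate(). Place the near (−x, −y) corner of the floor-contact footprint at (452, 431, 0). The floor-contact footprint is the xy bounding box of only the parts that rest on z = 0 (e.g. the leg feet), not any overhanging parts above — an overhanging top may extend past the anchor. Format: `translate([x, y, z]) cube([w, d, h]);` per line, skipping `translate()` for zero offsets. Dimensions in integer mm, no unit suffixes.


translate([452, 431, 0]) cube([73, 73, 507]);
translate([452, 1953, 0]) cube([73, 73, 507]);
translate([2350, 431, 0]) cube([73, 73, 507]);
translate([2350, 1953, 0]) cube([73, 73, 507]);
translate([525, 431, 226]) cube([1825, 31, 181]);
translate([525, 1995, 226]) cube([1825, 31, 181]);
translate([452, 504, 226]) cube([31, 1449, 181]);
translate([2392, 504, 226]) cube([31, 1449, 181]);
translate([558, 431, 407]) cube([95, 1595, 19]);
translate([686, 431, 407]) cube([95, 1595, 19]);
translate([814, 431, 407]) cube([95, 1595, 19]);
translate([942, 431, 407]) cube([95, 1595, 19]);
translate([1070, 431, 407]) cube([95, 1595, 19]);
translate([1198, 431, 407]) cube([95, 1595, 19]);
translate([1326, 431, 407]) cube([95, 1595, 19]);
translate([1454, 431, 407]) cube([95, 1595, 19]);
translate([1582, 431, 407]) cube([95, 1595, 19]);
translate([1710, 431, 407]) cube([95, 1595, 19]);
translate([1838, 431, 407]) cube([95, 1595, 19]);
translate([1966, 431, 407]) cube([95, 1595, 19]);
translate([2094, 431, 407]) cube([95, 1595, 19]);
translate([2222, 431, 407]) cube([95, 1595, 19]);


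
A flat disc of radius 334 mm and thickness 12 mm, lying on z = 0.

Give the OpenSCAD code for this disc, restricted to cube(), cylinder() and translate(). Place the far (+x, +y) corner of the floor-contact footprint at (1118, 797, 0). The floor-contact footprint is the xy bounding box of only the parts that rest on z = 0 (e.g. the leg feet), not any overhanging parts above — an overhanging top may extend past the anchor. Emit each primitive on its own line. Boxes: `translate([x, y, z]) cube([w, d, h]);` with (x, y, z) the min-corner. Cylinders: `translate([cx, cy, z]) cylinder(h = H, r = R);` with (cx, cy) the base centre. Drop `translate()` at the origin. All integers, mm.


translate([784, 463, 0]) cylinder(h = 12, r = 334);


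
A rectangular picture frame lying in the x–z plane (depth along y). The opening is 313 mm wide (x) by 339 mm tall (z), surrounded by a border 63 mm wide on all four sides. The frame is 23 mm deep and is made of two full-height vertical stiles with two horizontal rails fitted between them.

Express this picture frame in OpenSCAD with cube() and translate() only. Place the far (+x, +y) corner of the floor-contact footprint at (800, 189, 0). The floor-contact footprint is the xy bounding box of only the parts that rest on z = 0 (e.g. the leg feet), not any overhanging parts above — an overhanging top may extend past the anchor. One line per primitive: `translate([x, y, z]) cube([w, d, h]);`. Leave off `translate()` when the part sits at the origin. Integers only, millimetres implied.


translate([361, 166, 0]) cube([63, 23, 465]);
translate([737, 166, 0]) cube([63, 23, 465]);
translate([424, 166, 0]) cube([313, 23, 63]);
translate([424, 166, 402]) cube([313, 23, 63]);


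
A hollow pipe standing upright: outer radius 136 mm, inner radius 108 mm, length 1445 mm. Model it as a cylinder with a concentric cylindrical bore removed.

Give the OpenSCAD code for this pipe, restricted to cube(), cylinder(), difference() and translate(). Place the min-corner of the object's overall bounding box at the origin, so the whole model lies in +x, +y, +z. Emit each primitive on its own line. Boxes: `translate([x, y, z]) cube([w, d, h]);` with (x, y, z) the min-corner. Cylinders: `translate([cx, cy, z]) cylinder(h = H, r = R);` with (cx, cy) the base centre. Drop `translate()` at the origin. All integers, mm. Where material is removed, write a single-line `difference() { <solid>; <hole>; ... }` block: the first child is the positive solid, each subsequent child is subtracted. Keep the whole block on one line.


difference() { translate([136, 136, 0]) cylinder(h = 1445, r = 136); translate([136, 136, 0]) cylinder(h = 1445, r = 108); }


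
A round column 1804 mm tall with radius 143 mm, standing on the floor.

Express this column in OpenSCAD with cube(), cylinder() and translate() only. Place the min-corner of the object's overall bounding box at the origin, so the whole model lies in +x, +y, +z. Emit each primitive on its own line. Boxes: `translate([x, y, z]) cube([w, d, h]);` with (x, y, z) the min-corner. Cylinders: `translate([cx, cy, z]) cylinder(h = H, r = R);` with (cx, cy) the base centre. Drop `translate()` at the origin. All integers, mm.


translate([143, 143, 0]) cylinder(h = 1804, r = 143);


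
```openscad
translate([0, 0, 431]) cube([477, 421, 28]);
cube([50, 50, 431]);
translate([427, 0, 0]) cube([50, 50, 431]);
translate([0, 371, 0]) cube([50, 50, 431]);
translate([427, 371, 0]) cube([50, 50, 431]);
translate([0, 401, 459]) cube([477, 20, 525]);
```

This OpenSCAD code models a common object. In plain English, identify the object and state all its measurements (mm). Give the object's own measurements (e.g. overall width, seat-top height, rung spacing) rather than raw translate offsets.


A chair. The seat is a 477×421×28 mm slab with its top at z = 459 mm, on four 50×50 mm corner legs (flush with the seat edges, standing on z = 0). A flat backrest 20 mm thick, 525 mm tall, spans the full seat width and rises from the seat top along its +y edge, rear face flush with the rear of the seat.


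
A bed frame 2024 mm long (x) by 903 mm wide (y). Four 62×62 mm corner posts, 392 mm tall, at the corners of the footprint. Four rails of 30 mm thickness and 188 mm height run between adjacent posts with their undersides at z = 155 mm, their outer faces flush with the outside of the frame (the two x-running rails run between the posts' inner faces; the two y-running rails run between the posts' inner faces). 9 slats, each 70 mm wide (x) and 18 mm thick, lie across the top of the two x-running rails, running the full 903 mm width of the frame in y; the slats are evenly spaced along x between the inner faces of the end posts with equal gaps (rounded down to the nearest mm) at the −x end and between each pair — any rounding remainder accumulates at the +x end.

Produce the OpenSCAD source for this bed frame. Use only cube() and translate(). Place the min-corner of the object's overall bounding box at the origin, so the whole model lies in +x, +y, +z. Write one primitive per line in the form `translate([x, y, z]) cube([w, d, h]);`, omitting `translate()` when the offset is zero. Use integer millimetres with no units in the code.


cube([62, 62, 392]);
translate([0, 841, 0]) cube([62, 62, 392]);
translate([1962, 0, 0]) cube([62, 62, 392]);
translate([1962, 841, 0]) cube([62, 62, 392]);
translate([62, 0, 155]) cube([1900, 30, 188]);
translate([62, 873, 155]) cube([1900, 30, 188]);
translate([0, 62, 155]) cube([30, 779, 188]);
translate([1994, 62, 155]) cube([30, 779, 188]);
translate([189, 0, 343]) cube([70, 903, 18]);
translate([386, 0, 343]) cube([70, 903, 18]);
translate([583, 0, 343]) cube([70, 903, 18]);
translate([780, 0, 343]) cube([70, 903, 18]);
translate([977, 0, 343]) cube([70, 903, 18]);
translate([1174, 0, 343]) cube([70, 903, 18]);
translate([1371, 0, 343]) cube([70, 903, 18]);
translate([1568, 0, 343]) cube([70, 903, 18]);
translate([1765, 0, 343]) cube([70, 903, 18]);


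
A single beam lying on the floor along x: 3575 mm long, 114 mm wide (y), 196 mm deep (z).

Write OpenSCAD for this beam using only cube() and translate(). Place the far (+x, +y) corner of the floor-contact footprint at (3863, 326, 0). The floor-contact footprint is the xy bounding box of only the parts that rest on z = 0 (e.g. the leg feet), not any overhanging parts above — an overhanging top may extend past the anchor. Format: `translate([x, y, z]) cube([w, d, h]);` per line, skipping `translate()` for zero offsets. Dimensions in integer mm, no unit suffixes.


translate([288, 212, 0]) cube([3575, 114, 196]);


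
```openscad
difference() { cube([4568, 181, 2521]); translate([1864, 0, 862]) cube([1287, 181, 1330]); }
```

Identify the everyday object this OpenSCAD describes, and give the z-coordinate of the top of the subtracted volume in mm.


A wall with a window opening. The window head height is 2192 mm.

A wall with a rectangular opening subtracted — a window. Sill at z = 862, opening 1330 mm tall, so the head is at 862 + 1330 = 2192 mm.


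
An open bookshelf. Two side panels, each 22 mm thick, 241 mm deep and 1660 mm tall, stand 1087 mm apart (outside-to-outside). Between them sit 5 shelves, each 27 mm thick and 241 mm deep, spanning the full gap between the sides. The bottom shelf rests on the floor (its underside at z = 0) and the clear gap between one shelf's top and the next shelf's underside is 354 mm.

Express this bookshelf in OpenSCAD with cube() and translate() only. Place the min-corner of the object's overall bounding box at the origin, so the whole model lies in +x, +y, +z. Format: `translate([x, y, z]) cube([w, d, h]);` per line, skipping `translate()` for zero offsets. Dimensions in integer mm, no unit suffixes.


cube([22, 241, 1660]);
translate([1065, 0, 0]) cube([22, 241, 1660]);
translate([22, 0, 0]) cube([1043, 241, 27]);
translate([22, 0, 381]) cube([1043, 241, 27]);
translate([22, 0, 762]) cube([1043, 241, 27]);
translate([22, 0, 1143]) cube([1043, 241, 27]);
translate([22, 0, 1524]) cube([1043, 241, 27]);


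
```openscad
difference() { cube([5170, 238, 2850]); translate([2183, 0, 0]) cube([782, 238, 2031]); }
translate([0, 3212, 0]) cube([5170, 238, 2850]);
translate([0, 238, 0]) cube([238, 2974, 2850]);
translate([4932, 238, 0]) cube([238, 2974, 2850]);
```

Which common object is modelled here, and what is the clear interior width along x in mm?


A single room. The interior width is 4694 mm.

Four walls enclosing a rectangle with a door in the front wall — a room. Outside width 5170 minus two 238 mm walls gives 4694 mm.


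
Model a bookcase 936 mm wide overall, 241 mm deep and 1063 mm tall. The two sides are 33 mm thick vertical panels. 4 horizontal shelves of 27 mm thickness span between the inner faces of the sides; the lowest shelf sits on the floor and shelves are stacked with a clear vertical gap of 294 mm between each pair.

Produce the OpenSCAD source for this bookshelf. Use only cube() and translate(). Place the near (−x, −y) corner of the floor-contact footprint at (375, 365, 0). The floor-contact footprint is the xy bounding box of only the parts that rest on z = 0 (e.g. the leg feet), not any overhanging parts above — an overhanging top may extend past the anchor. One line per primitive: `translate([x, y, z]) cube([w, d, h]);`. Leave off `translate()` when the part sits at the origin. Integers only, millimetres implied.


translate([375, 365, 0]) cube([33, 241, 1063]);
translate([1278, 365, 0]) cube([33, 241, 1063]);
translate([408, 365, 0]) cube([870, 241, 27]);
translate([408, 365, 321]) cube([870, 241, 27]);
translate([408, 365, 642]) cube([870, 241, 27]);
translate([408, 365, 963]) cube([870, 241, 27]);


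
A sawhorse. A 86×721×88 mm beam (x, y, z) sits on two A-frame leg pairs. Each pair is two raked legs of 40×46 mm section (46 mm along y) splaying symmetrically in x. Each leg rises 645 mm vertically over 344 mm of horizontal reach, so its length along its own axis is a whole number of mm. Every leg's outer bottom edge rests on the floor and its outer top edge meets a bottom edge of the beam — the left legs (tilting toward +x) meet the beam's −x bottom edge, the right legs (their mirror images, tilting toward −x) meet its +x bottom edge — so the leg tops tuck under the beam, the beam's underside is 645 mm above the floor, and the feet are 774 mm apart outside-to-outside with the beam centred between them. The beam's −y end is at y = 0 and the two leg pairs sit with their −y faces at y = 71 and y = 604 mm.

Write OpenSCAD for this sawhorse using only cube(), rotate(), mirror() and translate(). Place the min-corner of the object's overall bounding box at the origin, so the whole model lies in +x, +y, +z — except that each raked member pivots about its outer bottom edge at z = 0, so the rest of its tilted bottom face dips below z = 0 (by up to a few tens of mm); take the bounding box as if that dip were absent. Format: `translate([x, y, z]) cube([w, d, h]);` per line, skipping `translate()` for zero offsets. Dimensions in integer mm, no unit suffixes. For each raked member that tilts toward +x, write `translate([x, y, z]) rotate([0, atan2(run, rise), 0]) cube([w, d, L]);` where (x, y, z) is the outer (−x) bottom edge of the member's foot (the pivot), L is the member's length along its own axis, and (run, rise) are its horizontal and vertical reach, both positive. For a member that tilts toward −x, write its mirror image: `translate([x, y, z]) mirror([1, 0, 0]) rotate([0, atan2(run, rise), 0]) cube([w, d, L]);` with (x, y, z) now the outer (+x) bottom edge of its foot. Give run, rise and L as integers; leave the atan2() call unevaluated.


translate([344, 0, 645]) cube([86, 721, 88]);
translate([0, 71, 0]) rotate([0, atan2(344, 645), 0]) cube([40, 46, 731]);
translate([774, 71, 0]) mirror([1, 0, 0]) rotate([0, atan2(344, 645), 0]) cube([40, 46, 731]);
translate([0, 604, 0]) rotate([0, atan2(344, 645), 0]) cube([40, 46, 731]);
translate([774, 604, 0]) mirror([1, 0, 0]) rotate([0, atan2(344, 645), 0]) cube([40, 46, 731]);


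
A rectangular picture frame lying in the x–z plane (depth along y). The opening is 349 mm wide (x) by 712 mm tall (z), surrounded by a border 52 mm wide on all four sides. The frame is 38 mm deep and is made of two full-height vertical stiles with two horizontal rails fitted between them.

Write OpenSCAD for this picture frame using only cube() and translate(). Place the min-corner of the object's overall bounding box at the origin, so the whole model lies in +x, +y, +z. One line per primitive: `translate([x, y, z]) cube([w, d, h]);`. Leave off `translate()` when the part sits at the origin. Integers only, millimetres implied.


cube([52, 38, 816]);
translate([401, 0, 0]) cube([52, 38, 816]);
translate([52, 0, 0]) cube([349, 38, 52]);
translate([52, 0, 764]) cube([349, 38, 52]);


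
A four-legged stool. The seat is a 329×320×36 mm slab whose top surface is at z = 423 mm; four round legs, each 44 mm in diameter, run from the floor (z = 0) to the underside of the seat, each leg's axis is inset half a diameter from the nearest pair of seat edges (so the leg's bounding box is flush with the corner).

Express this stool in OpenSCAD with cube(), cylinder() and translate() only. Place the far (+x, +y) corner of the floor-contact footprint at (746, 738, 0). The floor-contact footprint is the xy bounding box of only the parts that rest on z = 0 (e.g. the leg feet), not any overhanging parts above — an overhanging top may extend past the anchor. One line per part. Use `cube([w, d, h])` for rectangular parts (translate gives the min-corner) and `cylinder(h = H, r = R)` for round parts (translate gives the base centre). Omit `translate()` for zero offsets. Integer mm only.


translate([417, 418, 387]) cube([329, 320, 36]);
translate([439, 440, 0]) cylinder(h = 387, r = 22);
translate([724, 440, 0]) cylinder(h = 387, r = 22);
translate([439, 716, 0]) cylinder(h = 387, r = 22);
translate([724, 716, 0]) cylinder(h = 387, r = 22);


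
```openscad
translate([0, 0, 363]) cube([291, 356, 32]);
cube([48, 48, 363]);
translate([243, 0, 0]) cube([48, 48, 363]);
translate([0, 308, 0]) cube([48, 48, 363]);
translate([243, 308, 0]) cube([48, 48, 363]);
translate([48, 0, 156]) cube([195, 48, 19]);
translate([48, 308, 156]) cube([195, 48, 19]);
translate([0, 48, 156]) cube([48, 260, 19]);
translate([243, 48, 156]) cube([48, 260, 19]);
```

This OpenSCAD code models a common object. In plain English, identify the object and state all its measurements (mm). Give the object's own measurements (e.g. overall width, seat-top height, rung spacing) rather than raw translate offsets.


A simple wooden stool: a rectangular seat 291 mm (x) by 356 mm (y), 32 mm thick, top face at z = 395 mm, on four square legs, each 48×48 mm in cross-section. The legs rest on z = 0, each flush with a corner of the seat. Four stretchers, 48 mm wide and 19 mm tall, connect adjacent legs with their undersides at z = 156 mm, each running between the inner faces of the legs it joins and aligned with the legs' outer faces on the other axis.


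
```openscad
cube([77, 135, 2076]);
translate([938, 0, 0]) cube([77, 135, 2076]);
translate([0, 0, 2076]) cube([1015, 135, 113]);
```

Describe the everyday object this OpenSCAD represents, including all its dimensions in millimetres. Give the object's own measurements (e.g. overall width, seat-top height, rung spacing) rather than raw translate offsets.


A door frame. The clear opening is 861 mm wide and 2076 mm high. Two 77 mm wide jambs, 135 mm deep, stand either side of the opening from the floor to the top of the opening. A 113 mm thick head sits across the top of both jambs, spanning the full outside width of the frame.


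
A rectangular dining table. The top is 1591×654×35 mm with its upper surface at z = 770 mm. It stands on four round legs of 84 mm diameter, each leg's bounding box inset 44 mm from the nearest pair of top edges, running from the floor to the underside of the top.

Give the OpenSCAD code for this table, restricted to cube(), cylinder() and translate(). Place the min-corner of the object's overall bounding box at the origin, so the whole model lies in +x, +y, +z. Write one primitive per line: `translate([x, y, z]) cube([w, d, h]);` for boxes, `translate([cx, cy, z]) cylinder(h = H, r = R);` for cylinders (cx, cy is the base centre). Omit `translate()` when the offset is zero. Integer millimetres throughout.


translate([0, 0, 735]) cube([1591, 654, 35]);
translate([86, 86, 0]) cylinder(h = 735, r = 42);
translate([1505, 86, 0]) cylinder(h = 735, r = 42);
translate([86, 568, 0]) cylinder(h = 735, r = 42);
translate([1505, 568, 0]) cylinder(h = 735, r = 42);


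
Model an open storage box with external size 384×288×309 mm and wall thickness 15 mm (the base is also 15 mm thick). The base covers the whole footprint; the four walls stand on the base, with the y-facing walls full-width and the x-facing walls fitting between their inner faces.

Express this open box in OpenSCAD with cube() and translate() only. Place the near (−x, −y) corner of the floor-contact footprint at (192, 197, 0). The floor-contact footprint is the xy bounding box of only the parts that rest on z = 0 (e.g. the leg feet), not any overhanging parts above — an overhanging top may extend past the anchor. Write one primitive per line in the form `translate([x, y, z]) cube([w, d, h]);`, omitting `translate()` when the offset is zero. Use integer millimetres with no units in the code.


translate([192, 197, 0]) cube([384, 288, 15]);
translate([192, 197, 15]) cube([384, 15, 294]);
translate([192, 470, 15]) cube([384, 15, 294]);
translate([192, 212, 15]) cube([15, 258, 294]);
translate([561, 212, 15]) cube([15, 258, 294]);


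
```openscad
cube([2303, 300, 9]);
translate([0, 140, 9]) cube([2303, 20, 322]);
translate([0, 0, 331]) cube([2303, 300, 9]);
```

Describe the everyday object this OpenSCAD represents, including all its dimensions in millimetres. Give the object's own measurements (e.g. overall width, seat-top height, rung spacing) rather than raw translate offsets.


An I-beam lying along x, 2303 mm long. Overall section height 340 mm. Two flanges 300 mm wide (y) and 9 mm thick, one on the floor and one at the top; a web 20 mm thick runs between them, centred on the flange width.


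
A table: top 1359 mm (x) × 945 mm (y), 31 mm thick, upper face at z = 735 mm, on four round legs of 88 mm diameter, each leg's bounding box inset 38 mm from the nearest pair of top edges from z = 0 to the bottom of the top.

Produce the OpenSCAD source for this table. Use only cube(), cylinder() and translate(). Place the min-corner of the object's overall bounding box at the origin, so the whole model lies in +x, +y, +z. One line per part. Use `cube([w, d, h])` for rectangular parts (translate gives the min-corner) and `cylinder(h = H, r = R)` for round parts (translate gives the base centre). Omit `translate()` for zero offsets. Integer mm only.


// leg_h = 735 - 31 = 704
translate([0, 0, 704]) cube([1359, 945, 31]);
translate([82, 82, 0]) cylinder(h = 704, r = 44);
translate([1277, 82, 0]) cylinder(h = 704, r = 44);
translate([82, 863, 0]) cylinder(h = 704, r = 44);
translate([1277, 863, 0]) cylinder(h = 704, r = 44);


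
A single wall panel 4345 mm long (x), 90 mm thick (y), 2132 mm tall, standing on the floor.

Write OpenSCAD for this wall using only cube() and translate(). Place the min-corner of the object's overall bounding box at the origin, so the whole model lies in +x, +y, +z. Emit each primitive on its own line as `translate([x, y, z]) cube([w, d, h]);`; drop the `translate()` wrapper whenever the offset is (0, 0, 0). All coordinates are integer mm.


cube([4345, 90, 2132]);


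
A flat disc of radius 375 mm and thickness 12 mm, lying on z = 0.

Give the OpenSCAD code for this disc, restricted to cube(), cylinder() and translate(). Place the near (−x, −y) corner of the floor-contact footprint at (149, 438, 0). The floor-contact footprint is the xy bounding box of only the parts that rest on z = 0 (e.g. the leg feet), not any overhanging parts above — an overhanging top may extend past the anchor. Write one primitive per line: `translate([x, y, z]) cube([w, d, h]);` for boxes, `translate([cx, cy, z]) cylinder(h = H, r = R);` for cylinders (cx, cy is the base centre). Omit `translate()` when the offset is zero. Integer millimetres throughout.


translate([524, 813, 0]) cylinder(h = 12, r = 375);


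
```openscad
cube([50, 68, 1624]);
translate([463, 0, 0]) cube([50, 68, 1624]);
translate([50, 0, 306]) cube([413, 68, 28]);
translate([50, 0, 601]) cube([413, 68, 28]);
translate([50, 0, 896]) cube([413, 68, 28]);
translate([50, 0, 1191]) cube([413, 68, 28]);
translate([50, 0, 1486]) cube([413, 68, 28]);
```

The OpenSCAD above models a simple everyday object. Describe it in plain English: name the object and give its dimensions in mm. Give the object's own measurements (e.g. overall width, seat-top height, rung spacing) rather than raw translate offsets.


A straight ladder. Two 50×68 mm vertical rails, 1624 mm tall, stand 513 mm apart (outside-to-outside) with their front faces coplanar on the −y side. 5 rungs, each 68 mm deep and 28 mm tall, span between the inner faces of the rails, front faces flush with the rails. The lowest rung's underside is at z = 306 mm and rungs are spaced 295 mm apart (underside to underside).


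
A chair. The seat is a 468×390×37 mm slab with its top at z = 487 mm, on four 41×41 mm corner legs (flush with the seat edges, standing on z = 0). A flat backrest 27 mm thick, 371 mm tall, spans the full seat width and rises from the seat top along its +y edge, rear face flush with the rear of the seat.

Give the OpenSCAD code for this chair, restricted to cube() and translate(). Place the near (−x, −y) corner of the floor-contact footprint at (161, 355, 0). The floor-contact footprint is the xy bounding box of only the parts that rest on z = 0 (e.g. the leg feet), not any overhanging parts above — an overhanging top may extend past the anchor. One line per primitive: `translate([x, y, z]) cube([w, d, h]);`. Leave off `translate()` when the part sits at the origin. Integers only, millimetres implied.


translate([161, 355, 450]) cube([468, 390, 37]);
translate([161, 355, 0]) cube([41, 41, 450]);
translate([588, 355, 0]) cube([41, 41, 450]);
translate([161, 704, 0]) cube([41, 41, 450]);
translate([588, 704, 0]) cube([41, 41, 450]);
translate([161, 718, 487]) cube([468, 27, 371]);
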